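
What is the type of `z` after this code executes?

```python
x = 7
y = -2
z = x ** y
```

int ** negative = float

float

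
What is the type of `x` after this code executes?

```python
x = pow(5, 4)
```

pow(int, int) returns int

int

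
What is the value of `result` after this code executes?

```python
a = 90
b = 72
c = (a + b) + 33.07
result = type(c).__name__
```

a is int; b is int; c is float; result = 'float'

'float'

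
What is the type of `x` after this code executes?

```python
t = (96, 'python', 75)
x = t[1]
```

Index 1 of tuple is a str literal

str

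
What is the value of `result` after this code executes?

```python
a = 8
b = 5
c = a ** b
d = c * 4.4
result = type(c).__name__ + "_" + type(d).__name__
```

a is int; b is int; c is int; d is float; result = 'int_float'

'int_float'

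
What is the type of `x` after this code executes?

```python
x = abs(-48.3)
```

abs() of float returns float

float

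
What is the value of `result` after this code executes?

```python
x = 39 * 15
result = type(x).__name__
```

x is int; result = 'int'

'int'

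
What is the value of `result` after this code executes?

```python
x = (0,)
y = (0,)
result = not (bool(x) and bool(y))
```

x = (0,); y = (0,); result = False

False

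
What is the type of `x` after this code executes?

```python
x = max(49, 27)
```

max() of ints returns int

int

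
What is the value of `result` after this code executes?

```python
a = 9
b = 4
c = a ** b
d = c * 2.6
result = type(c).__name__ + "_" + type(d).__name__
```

a is int; b is int; c is int; d is float; result = 'int_float'

'int_float'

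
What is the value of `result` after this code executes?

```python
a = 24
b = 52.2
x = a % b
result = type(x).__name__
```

a is int; b is float; x is float; result = 'float'

'float'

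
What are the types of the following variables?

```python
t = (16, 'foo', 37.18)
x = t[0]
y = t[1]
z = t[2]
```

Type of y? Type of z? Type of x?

tuple[1] is str; tuple[2] is float; tuple[0] is int

str, float, int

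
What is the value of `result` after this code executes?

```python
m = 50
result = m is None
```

m = 50; result = False

False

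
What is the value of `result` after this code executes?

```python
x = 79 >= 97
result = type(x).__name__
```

x is bool; result = 'bool'

'bool'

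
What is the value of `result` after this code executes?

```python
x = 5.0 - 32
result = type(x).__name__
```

x is float; result = 'float'

'float'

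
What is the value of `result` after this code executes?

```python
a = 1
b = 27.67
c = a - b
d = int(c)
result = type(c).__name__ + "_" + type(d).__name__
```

a is int; b is float; c is float; d is int; result = 'float_int'

'float_int'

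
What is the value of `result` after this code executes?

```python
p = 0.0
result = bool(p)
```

p = 0.0; result = False

False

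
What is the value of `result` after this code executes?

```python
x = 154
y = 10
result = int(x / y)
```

x = 154; y = 10; result = 15

15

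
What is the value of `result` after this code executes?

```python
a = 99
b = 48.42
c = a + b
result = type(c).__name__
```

a is int; b is float; c is float; result = 'float'

'float'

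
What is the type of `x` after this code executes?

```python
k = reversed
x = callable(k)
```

callable() returns bool

bool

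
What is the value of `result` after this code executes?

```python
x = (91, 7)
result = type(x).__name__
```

x is tuple; result = 'tuple'

'tuple'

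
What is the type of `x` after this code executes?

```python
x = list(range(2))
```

list(range()) returns list

list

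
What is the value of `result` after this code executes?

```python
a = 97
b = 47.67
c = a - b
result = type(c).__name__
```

a is int; b is float; c is float; result = 'float'

'float'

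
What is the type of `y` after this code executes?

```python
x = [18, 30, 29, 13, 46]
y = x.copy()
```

list.copy() returns list

list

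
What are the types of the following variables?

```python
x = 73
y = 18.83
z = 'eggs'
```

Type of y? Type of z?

y is assigned a number with a decimal point, so it is a float; z is assigned a quoted string literal, so it is a str

float, str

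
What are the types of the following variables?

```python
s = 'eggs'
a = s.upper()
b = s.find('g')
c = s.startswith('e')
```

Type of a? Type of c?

upper() returns str; startswith() returns bool

str, bool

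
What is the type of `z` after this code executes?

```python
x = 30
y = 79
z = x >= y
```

Comparison returns bool

bool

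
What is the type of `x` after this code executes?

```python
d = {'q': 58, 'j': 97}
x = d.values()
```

.values() returns dict_values view

dict_values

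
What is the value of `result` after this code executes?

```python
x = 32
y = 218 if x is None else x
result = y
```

x = 32; y = 32; result = 32

32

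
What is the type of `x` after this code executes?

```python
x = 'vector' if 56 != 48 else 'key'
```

Both branches of conditional are str

str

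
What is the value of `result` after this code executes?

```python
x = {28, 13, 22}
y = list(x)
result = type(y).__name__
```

x is set; y is list; result = 'list'

'list'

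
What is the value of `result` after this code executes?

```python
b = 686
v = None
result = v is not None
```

b = 686; v = None; result = False

False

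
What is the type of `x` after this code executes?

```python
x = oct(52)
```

oct() returns str representation

str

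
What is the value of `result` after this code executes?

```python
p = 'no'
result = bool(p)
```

p = 'no'; result = True

True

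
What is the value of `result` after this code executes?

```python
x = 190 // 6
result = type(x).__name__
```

x is int; result = 'int'

'int'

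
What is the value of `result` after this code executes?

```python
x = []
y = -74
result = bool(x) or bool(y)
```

x = []; y = -74; result = True

True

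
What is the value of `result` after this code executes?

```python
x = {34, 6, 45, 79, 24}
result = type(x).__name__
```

x is set; result = 'set'

'set'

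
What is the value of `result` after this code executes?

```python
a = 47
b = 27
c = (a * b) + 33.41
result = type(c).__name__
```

a is int; b is int; c is float; result = 'float'

'float'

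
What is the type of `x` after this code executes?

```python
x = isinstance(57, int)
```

isinstance() returns bool

bool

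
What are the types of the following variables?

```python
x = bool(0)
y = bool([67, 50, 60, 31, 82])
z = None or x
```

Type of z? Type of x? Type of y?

None or bool returns the bool; bool() returns bool; bool() returns bool

bool, bool, bool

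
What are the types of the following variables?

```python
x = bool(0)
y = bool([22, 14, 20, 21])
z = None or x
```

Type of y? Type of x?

bool() returns bool; bool() returns bool

bool, bool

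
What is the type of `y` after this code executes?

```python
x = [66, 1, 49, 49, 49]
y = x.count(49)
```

list.count() returns int

int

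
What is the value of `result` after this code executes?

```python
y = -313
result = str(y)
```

y = -313; result = '-313'

'-313'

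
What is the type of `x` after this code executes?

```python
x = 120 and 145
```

'and' with truthy values returns last operand (int)

int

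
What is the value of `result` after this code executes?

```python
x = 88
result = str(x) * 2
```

x = 88; result = '8888'

'8888'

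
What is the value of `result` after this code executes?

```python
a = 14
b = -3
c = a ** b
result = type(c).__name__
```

a is int; b is int; c is float; result = 'float'

'float'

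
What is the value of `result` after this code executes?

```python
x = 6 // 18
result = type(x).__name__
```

x is int; result = 'int'

'int'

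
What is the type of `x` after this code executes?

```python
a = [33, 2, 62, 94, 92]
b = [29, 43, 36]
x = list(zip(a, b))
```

list(zip()) returns a list of tuples

list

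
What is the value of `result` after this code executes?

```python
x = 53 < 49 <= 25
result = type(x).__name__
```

x is bool; result = 'bool'

'bool'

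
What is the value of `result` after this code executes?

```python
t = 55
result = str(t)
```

t = 55; result = '55'

'55'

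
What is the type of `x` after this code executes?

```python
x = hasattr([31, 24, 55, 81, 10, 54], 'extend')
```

hasattr() returns bool

bool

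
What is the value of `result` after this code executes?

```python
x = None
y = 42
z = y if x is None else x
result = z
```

x = None; y = 42; z = 42; result = 42

42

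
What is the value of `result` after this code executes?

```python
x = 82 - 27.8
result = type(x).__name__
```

x is float; result = 'float'

'float'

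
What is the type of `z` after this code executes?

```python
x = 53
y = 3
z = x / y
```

int / int = float

float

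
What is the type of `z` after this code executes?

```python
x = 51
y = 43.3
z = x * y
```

int * float = float

float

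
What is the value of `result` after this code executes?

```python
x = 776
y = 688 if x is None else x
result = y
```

x = 776; y = 776; result = 776

776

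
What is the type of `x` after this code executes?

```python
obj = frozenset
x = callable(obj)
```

callable() returns bool

bool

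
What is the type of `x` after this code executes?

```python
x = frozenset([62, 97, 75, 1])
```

frozenset() returns frozenset

frozenset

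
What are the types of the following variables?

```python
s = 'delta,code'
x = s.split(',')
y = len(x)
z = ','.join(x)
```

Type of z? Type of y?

str.join() returns str; len() returns int

str, int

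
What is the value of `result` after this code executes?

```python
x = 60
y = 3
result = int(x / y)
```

x = 60; y = 3; result = 20

20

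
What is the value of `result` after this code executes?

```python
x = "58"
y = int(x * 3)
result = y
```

x = '58'; y = 585858; result = 585858

585858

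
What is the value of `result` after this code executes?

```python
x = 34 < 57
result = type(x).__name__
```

x is bool; result = 'bool'

'bool'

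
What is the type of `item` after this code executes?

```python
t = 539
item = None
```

None has type NoneType

NoneType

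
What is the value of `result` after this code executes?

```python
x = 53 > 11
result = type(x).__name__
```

x is bool; result = 'bool'

'bool'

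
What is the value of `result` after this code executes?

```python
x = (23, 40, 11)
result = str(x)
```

x = (23, 40, 11); result = '(23, 40, 11)'

'(23, 40, 11)'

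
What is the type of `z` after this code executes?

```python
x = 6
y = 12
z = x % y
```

int % int = int

int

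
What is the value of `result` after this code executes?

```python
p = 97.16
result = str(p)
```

p = 97.16; result = '97.16'

'97.16'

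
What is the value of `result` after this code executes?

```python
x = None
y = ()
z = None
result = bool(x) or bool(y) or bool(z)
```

x = None; y = (); z = None; result = False

False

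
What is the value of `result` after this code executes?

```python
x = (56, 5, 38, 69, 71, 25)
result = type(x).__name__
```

x is tuple; result = 'tuple'

'tuple'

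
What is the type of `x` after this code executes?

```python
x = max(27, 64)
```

max() of ints returns int

int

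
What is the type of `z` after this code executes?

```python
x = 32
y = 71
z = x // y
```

int // int = int

int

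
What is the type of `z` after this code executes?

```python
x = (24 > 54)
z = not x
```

'not' returns bool

bool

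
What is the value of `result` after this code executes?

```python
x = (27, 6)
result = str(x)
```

x = (27, 6); result = '(27, 6)'

'(27, 6)'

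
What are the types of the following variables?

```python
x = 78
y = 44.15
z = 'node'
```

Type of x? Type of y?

x is assigned a bare integer (no decimal point), so it is an int; y is assigned a number with a decimal point, so it is a float

int, float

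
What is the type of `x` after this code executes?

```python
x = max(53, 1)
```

max() of ints returns int

int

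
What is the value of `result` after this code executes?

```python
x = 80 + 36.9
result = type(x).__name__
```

x is float; result = 'float'

'float'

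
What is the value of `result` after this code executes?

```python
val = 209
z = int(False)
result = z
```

val = 209; z = 0; result = 0

0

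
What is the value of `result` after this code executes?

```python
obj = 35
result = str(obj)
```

obj = 35; result = '35'

'35'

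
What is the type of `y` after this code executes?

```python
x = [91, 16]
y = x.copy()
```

list.copy() returns list

list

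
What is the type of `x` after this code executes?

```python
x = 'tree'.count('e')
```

str.count() returns int

int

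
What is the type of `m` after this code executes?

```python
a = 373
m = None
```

None has type NoneType

NoneType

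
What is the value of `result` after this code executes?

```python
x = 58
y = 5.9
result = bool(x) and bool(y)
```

x = 58; y = 5.9; result = True

True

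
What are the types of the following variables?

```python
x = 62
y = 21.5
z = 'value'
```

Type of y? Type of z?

y is assigned a number with a decimal point, so it is a float; z is assigned a quoted string literal, so it is a str

float, str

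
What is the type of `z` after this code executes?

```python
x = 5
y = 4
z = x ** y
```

positive int ** positive int = int

int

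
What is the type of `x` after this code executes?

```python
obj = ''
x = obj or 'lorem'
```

'or' returns first truthy value (str)

str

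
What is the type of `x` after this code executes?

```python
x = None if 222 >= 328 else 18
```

222 >= 328 is False, so the else branch is taken

int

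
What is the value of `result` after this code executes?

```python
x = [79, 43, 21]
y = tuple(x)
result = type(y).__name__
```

x is list; y is tuple; result = 'tuple'

'tuple'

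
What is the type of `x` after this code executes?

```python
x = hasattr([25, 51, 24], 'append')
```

hasattr() returns bool

bool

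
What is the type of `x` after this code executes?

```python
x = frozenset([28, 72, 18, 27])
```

frozenset() returns frozenset

frozenset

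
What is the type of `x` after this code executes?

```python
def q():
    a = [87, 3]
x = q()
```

Function without return returns None

NoneType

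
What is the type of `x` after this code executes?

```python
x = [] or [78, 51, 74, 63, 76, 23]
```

'or' returns first truthy value (list)

list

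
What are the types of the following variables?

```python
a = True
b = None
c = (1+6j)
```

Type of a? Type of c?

a is assigned the constant True, which has type bool; c is assigned (1+6j), an int plus an imaginary literal (j suffix), which evaluates to complex

bool, complex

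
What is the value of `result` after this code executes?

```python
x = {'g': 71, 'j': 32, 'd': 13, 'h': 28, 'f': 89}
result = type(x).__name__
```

x is dict; result = 'dict'

'dict'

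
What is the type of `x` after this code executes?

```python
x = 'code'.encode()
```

str.encode() returns bytes

bytes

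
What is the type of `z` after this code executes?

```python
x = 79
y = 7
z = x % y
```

int % int = int

int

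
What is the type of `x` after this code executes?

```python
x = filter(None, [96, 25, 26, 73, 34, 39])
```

filter() returns a filter object

filter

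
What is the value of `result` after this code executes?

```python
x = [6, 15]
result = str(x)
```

x = [6, 15]; result = '[6, 15]'

'[6, 15]'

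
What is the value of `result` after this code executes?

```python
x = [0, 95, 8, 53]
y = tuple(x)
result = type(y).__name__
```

x is list; y is tuple; result = 'tuple'

'tuple'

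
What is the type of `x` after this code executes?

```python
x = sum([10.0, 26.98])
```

sum() of floats returns float

float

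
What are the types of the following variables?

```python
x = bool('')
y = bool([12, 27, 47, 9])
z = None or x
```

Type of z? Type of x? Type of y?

None or bool returns the bool; bool() returns bool; bool() returns bool

bool, bool, bool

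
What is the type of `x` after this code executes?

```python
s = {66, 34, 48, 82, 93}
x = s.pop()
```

Popping from set[int] returns int

int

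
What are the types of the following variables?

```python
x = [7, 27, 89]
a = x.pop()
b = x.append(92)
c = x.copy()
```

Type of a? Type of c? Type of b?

pop() returns element; copy() returns list; append() returns None

int, list, NoneType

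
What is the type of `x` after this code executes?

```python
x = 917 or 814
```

'or' returns first truthy value (int)

int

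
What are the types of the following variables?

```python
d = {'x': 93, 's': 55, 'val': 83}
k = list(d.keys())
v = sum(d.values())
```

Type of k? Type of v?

list() converts to list; sum of ints is int

list, int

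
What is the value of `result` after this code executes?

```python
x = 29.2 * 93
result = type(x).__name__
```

x is float; result = 'float'

'float'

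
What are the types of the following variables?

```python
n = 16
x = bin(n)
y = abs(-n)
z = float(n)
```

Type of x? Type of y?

bin() returns str; abs() of int returns int

str, int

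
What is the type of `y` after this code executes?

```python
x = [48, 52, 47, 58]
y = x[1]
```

Indexing list[int] returns int

int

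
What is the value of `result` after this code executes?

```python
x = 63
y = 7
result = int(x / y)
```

x = 63; y = 7; result = 9

9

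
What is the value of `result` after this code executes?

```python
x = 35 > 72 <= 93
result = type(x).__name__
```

x is bool; result = 'bool'

'bool'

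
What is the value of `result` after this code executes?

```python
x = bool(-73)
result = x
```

x = True; result = True

True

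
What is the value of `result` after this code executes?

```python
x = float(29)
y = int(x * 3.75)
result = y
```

x = 29.0; y = 108; result = 108

108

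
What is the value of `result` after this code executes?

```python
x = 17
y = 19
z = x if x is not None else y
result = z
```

x = 17; y = 19; z = 17; result = 17

17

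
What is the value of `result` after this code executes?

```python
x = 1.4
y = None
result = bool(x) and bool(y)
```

x = 1.4; y = None; result = False

False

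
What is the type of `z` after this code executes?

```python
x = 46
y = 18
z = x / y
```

int / int = float

float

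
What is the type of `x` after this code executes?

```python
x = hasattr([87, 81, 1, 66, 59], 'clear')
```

hasattr() returns bool

bool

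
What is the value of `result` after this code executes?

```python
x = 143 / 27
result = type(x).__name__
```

x is float; result = 'float'

'float'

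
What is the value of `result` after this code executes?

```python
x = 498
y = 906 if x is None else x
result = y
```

x = 498; y = 498; result = 498

498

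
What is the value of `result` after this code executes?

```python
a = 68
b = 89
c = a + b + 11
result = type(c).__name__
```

a is int; b is int; c is int; result = 'int'

'int'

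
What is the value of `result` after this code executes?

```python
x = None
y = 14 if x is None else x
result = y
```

x = None; y = 14; result = 14

14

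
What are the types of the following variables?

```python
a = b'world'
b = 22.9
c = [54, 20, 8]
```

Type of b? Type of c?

b is assigned a number with a decimal point, so it is a float; c is assigned a list literal (square brackets)

float, list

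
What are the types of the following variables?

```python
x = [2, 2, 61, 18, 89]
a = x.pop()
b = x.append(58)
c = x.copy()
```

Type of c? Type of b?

copy() returns list; append() returns None

list, NoneType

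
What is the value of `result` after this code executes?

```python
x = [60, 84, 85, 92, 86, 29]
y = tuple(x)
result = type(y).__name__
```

x is list; y is tuple; result = 'tuple'

'tuple'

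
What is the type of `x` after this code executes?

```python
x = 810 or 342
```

'or' returns first truthy value (int)

int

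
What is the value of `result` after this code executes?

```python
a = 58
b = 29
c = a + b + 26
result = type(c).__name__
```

a is int; b is int; c is int; result = 'int'

'int'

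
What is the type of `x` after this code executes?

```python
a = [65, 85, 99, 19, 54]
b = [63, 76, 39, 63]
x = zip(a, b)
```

zip() returns a zip object

zip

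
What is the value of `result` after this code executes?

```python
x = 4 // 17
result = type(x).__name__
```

x is int; result = 'int'

'int'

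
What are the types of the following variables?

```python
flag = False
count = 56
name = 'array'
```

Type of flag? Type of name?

flag is assigned the constant False, which has type bool; name is assigned a quoted string literal, so it is a str

bool, str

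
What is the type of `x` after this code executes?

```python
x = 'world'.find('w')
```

str.find() returns int index

int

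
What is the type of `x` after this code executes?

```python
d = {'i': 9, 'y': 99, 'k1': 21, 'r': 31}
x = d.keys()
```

.keys() returns dict_keys view

dict_keys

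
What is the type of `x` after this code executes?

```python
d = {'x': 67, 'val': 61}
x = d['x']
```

Accessing dict[str, int] with str key returns int

int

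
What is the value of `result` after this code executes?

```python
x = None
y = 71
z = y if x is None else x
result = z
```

x = None; y = 71; z = 71; result = 71

71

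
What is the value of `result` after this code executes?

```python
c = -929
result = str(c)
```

c = -929; result = '-929'

'-929'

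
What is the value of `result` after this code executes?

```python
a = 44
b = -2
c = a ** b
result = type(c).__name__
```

a is int; b is int; c is float; result = 'float'

'float'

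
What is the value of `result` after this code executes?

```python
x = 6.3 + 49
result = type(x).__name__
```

x is float; result = 'float'

'float'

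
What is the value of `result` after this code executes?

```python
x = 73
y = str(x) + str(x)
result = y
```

x = 73; y = '7373'; result = '7373'

'7373'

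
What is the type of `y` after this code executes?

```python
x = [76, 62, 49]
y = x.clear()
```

list.clear() returns None

NoneType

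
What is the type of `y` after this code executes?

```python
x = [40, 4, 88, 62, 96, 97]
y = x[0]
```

Indexing list[int] returns int

int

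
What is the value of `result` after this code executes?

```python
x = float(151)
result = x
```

x = 151.0; result = 151.0

151.0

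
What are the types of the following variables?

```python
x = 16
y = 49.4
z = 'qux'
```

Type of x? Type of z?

x is assigned a bare integer (no decimal point), so it is an int; z is assigned a quoted string literal, so it is a str

int, str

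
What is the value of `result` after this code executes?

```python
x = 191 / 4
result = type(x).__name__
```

x is float; result = 'float'

'float'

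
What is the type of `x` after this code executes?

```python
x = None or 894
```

'or' with None returns the other truthy value

int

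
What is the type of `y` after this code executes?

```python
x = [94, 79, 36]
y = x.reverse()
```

list.reverse() returns None

NoneType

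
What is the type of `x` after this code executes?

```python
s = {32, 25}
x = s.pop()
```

Popping from set[int] returns int

int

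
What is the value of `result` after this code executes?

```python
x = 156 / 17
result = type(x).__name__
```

x is float; result = 'float'

'float'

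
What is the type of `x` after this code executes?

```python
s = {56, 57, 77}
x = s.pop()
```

Popping from set[int] returns int

int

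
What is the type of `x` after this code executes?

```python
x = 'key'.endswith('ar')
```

str.endswith() returns bool

bool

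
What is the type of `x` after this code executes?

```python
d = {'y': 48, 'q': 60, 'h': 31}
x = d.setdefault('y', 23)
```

dict.setdefault() returns the (existing or default) value

int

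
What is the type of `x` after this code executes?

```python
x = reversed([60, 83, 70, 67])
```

reversed() on a list returns list_reverseiterator

list_reverseiterator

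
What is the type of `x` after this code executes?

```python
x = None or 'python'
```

'or' with None returns the other truthy value (str)

str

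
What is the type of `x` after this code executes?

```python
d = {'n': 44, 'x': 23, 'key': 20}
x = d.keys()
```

.keys() returns dict_keys view

dict_keys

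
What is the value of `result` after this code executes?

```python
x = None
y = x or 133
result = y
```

x = None; y = 133; result = 133

133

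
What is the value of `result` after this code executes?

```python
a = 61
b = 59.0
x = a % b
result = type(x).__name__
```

a is int; b is float; x is float; result = 'float'

'float'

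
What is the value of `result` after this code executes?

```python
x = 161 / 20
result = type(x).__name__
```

x is float; result = 'float'

'float'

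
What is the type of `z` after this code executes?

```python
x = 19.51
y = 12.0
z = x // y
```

float // float = float

float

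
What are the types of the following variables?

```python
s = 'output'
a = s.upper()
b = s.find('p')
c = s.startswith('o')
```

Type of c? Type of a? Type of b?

startswith() returns bool; upper() returns str; find() returns int

bool, str, int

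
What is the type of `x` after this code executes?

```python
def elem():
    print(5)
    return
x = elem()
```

Bare return returns None

NoneType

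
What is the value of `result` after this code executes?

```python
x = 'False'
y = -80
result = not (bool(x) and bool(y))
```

x = 'False'; y = -80; result = False

False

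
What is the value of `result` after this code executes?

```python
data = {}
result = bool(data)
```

data = {}; result = False

False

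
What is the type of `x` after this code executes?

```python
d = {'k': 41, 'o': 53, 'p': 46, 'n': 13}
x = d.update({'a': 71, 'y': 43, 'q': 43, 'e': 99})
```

dict.update() returns None

NoneType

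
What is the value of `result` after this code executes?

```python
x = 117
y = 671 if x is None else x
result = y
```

x = 117; y = 117; result = 117

117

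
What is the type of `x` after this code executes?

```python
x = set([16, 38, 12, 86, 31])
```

set() constructor returns set

set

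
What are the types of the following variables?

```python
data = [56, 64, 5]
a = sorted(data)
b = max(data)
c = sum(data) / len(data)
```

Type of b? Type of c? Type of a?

max of ints returns int; int / int = float; sorted() returns list

int, float, list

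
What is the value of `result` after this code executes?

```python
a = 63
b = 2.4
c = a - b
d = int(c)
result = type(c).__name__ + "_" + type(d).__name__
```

a is int; b is float; c is float; d is int; result = 'float_int'

'float_int'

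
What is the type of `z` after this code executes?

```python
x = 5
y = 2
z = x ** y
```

positive int ** positive int = int

int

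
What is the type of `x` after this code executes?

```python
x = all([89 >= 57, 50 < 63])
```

all() returns bool

bool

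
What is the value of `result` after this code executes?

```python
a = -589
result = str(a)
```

a = -589; result = '-589'

'-589'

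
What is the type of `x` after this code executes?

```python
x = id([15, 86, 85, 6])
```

id() returns int

int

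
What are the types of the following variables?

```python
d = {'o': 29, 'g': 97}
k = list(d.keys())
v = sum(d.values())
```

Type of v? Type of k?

sum of ints is int; list() converts to list

int, list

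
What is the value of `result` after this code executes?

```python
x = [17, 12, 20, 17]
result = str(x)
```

x = [17, 12, 20, 17]; result = '[17, 12, 20, 17]'

'[17, 12, 20, 17]'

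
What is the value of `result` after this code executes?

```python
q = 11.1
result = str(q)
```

q = 11.1; result = '11.1'

'11.1'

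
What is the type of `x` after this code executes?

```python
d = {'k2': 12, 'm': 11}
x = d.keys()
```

.keys() returns dict_keys view

dict_keys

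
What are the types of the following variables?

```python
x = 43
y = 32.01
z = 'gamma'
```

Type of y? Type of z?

y is assigned a number with a decimal point, so it is a float; z is assigned a quoted string literal, so it is a str

float, str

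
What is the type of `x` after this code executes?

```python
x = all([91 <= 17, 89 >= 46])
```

all() returns bool

bool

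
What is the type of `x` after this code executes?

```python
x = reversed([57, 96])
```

reversed() on a list returns list_reverseiterator

list_reverseiterator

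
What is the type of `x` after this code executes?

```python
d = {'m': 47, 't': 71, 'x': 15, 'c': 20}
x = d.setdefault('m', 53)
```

dict.setdefault() returns the (existing or default) value

int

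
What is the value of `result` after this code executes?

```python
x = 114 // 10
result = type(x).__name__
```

x is int; result = 'int'

'int'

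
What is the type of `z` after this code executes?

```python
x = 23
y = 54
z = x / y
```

int / int = float

float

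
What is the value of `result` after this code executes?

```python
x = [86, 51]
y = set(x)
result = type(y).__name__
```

x is list; y is set; result = 'set'

'set'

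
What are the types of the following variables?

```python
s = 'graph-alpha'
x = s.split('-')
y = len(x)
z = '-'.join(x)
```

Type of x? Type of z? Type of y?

str.split() returns list; str.join() returns str; len() returns int

list, str, int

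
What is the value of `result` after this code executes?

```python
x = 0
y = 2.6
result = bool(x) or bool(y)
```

x = 0; y = 2.6; result = True

True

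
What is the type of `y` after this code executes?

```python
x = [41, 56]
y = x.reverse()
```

list.reverse() returns None

NoneType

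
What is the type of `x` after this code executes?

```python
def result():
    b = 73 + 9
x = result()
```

Function without return returns None

NoneType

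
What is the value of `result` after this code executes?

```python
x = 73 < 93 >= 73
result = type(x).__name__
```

x is bool; result = 'bool'

'bool'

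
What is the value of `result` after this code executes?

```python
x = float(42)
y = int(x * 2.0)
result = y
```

x = 42.0; y = 84; result = 84

84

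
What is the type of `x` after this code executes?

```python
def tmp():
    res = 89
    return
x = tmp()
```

Bare return returns None

NoneType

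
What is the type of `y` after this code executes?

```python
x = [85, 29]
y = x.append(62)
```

list.append() returns None (mutates in place)

NoneType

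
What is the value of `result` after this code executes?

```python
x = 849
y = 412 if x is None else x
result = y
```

x = 849; y = 849; result = 849

849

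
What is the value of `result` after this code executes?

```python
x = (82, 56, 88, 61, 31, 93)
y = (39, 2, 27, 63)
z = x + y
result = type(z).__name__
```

x is tuple; y is tuple; z is tuple; result = 'tuple'

'tuple'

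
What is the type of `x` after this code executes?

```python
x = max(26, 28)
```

max() of ints returns int

int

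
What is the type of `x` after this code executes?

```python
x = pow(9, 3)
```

pow(int, int) returns int

int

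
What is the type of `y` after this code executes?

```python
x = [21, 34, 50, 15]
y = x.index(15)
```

list.index() returns int

int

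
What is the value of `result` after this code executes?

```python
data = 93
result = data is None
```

data = 93; result = False

False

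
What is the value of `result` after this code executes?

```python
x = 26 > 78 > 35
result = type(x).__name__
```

x is bool; result = 'bool'

'bool'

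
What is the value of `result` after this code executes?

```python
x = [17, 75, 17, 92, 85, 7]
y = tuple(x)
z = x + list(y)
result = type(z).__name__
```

x is list; y is tuple; z is list; result = 'list'

'list'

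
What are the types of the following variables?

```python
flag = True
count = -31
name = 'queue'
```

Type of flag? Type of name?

flag is assigned the constant True, which has type bool; name is assigned a quoted string literal, so it is a str

bool, str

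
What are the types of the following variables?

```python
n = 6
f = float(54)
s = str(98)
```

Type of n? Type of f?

n is assigned a bare integer (no decimal point), so it is an int; f is assigned the result of calling float(), which returns a float

int, float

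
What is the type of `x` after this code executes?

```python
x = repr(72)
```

repr() returns str

str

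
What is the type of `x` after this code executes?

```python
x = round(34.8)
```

round() with no decimal places returns int

int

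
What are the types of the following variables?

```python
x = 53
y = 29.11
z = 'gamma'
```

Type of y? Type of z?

y is assigned a number with a decimal point, so it is a float; z is assigned a quoted string literal, so it is a str

float, str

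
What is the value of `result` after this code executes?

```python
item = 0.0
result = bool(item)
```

item = 0.0; result = False

False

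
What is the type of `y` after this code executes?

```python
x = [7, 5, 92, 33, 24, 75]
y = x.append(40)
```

list.append() returns None (mutates in place)

NoneType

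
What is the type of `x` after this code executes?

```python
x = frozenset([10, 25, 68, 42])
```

frozenset() returns frozenset

frozenset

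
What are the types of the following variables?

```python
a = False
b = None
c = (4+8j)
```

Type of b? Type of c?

b is assigned None, whose type is NoneType; c is assigned (4+8j), an int plus an imaginary literal (j suffix), which evaluates to complex

NoneType, complex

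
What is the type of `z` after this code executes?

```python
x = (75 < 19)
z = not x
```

'not' returns bool

bool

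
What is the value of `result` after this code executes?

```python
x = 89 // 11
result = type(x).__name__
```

x is int; result = 'int'

'int'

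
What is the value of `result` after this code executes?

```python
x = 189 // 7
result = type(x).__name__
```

x is int; result = 'int'

'int'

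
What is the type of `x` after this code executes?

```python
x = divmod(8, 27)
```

divmod() returns tuple of (quotient, remainder)

tuple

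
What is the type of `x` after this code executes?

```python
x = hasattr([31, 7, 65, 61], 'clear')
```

hasattr() returns bool

bool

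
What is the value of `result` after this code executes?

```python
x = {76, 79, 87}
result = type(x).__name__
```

x is set; result = 'set'

'set'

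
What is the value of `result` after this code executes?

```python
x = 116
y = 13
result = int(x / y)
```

x = 116; y = 13; result = 8

8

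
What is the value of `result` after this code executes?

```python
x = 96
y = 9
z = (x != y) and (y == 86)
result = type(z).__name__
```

x is int; y is int; z is bool; result = 'bool'

'bool'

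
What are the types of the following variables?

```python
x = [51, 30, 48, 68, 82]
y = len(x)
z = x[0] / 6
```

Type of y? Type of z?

len() returns int; int / int = float

int, float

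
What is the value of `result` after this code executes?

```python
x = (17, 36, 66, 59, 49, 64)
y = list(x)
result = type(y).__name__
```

x is tuple; y is list; result = 'list'

'list'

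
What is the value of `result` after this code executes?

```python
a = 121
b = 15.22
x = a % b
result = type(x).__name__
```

a is int; b is float; x is float; result = 'float'

'float'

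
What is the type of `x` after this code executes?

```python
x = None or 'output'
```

'or' with None returns the other truthy value (str)

str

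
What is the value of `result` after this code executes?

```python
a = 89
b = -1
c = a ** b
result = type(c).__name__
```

a is int; b is int; c is float; result = 'float'

'float'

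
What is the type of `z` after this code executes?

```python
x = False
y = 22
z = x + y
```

bool + int = int (bool is subclass of int)

int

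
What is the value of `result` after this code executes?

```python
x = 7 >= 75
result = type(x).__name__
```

x is bool; result = 'bool'

'bool'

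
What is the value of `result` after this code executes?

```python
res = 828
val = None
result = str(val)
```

res = 828; val = None; result = 'None'

'None'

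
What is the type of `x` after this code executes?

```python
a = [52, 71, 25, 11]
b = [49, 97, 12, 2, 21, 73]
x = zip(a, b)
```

zip() returns a zip object

zip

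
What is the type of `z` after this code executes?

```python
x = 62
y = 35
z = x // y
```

int // int = int

int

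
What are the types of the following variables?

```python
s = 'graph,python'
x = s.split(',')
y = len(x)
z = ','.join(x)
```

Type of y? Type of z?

len() returns int; str.join() returns str

int, str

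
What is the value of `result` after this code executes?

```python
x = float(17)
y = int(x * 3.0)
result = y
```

x = 17.0; y = 51; result = 51

51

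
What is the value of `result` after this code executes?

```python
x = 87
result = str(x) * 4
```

x = 87; result = '87878787'

'87878787'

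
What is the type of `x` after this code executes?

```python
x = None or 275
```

'or' with None returns the other truthy value

int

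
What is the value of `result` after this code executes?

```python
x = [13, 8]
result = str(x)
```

x = [13, 8]; result = '[13, 8]'

'[13, 8]'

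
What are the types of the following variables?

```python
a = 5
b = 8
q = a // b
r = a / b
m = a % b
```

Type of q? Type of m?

// returns int; % of ints returns int

int, int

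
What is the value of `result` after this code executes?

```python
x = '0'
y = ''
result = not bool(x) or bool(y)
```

x = '0'; y = ''; result = False

False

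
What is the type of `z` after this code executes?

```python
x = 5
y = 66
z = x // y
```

int // int = int

int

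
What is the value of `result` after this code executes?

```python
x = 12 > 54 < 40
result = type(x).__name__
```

x is bool; result = 'bool'

'bool'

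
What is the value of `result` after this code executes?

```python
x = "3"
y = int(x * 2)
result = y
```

x = '3'; y = 33; result = 33

33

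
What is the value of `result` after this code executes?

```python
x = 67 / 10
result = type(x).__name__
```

x is float; result = 'float'

'float'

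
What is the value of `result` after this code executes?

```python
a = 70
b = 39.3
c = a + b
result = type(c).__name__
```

a is int; b is float; c is float; result = 'float'

'float'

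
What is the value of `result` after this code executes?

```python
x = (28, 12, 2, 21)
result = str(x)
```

x = (28, 12, 2, 21); result = '(28, 12, 2, 21)'

'(28, 12, 2, 21)'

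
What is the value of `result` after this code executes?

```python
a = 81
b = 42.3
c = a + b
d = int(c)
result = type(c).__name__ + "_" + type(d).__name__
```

a is int; b is float; c is float; d is int; result = 'float_int'

'float_int'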